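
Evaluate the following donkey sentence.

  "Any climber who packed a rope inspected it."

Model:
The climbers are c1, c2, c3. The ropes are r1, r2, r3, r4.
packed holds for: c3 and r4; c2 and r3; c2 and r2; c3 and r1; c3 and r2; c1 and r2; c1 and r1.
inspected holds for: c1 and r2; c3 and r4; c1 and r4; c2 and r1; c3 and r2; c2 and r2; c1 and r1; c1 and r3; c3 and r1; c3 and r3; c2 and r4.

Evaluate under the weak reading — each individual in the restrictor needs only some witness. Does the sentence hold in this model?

True

"it" takes "a rope" as antecedent — a donkey pronoun bound across the clause boundary.
Weak reading: every climber c with some packed-rope has at least one packed-rope r such that inspected(c,r).
Per climber: c1:✓  c2:✓  c3:✓
Every climber in the restrictor has a witness.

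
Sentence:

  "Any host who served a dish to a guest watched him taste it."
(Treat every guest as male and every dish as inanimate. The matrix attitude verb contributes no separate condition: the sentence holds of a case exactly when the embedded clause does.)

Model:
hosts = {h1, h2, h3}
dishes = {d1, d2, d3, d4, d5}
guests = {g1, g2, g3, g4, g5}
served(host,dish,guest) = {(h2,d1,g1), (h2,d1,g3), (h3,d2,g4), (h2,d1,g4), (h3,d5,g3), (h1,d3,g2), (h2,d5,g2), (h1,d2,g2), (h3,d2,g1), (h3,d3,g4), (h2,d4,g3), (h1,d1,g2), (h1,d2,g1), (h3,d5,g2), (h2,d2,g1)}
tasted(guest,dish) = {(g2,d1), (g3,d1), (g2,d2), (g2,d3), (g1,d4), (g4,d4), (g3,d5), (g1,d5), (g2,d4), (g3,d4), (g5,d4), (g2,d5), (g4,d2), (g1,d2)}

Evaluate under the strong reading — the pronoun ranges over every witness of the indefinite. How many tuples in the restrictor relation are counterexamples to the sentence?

3

"him" takes "a guest" as antecedent and "it" takes "a dish"; both are donkey pronouns co-varying with the restrictor.
Strong reading: for every (h,d,g) with served(h,d,g), tasted(g,d).
Restrictor triples: (h1,d1,g2)→tasted(g2,d1) ✓  (h1,d2,g1)→tasted(g1,d2) ✓  (h1,d2,g2)→tasted(g2,d2) ✓  (h1,d3,g2)→tasted(g2,d3) ✓  (h2,d1,g1)→tasted(g1,d1) ✗  (h2,d1,g3)→tasted(g3,d1) ✓  (h2,d1,g4)→tasted(g4,d1) ✗  (h2,d2,g1)→tasted(g1,d2) ✓  (h2,d4,g3)→tasted(g3,d4) ✓  (h2,d5,g2)→tasted(g2,d5) ✓  (h3,d2,g1)→tasted(g1,d2) ✓  (h3,d2,g4)→tasted(g4,d2) ✓  (h3,d3,g4)→tasted(g4,d3) ✗  (h3,d5,g2)→tasted(g2,d5) ✓  (h3,d5,g3)→tasted(g3,d5) ✓
Counterexamples (restrictor triples failing the scope): 3.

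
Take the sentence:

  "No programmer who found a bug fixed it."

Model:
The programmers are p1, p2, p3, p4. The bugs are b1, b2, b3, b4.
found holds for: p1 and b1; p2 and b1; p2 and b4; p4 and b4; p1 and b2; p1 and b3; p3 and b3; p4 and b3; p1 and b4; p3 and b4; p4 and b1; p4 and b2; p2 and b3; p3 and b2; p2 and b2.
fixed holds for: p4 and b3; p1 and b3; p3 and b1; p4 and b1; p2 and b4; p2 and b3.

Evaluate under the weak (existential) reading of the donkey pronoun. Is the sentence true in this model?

"it" takes "a bug" as antecedent — a donkey pronoun bound across the clause boundary.
Truth condition: for no (p,b) with found(p,b) does fixed(p,b) hold.
Restrictor pairs — does the scope hold? (p1,b1):fails  (p1,b2):fails  (p1,b3):holds  (p1,b4):fails  (p2,b1):fails  (p2,b2):fails  (p2,b3):holds  (p2,b4):holds  (p3,b2):fails  (p3,b3):fails  (p3,b4):fails  (p4,b1):holds  (p4,b2):fails  (p4,b3):holds  (p4,b4):fails
Scope holds for 5 pair(s), so the sentence is false.

False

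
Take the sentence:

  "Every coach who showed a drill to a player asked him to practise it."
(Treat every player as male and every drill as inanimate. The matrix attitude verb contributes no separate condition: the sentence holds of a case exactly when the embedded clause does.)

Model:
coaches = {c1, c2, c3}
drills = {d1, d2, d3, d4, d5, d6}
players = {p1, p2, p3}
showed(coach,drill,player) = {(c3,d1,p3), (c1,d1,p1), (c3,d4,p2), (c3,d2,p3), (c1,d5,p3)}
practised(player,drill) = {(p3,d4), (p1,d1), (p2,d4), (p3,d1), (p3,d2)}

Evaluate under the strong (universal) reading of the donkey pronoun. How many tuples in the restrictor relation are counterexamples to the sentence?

1

"him" takes "a player" as antecedent and "it" takes "a drill"; both are donkey pronouns co-varying with the restrictor.
Strong reading: for every (c,d,p) with showed(c,d,p), practised(p,d).
Restrictor triples: (c1,d1,p1)→practised(p1,d1) ✓  (c1,d5,p3)→practised(p3,d5) ✗  (c3,d1,p3)→practised(p3,d1) ✓  (c3,d2,p3)→practised(p3,d2) ✓  (c3,d4,p2)→practised(p2,d4) ✓
Counterexamples (restrictor triples failing the scope): 1.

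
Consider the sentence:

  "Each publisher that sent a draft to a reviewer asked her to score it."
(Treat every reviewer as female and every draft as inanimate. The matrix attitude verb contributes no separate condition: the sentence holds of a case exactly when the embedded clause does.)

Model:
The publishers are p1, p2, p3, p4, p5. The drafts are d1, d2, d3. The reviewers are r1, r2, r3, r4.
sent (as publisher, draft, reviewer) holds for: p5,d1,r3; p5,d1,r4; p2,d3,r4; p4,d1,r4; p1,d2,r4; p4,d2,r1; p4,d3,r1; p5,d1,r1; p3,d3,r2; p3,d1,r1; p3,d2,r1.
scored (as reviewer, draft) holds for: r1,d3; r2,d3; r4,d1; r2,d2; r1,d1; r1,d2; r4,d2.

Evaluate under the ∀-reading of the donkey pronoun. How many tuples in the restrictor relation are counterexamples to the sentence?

2

"her" takes "a reviewer" as antecedent and "it" takes "a draft"; both are donkey pronouns co-varying with the restrictor.
Strong reading: for every (p,d,r) with sent(p,d,r), scored(r,d).
Restrictor triples: (p1,d2,r4)→scored(r4,d2) ✓  (p2,d3,r4)→scored(r4,d3) ✗  (p3,d1,r1)→scored(r1,d1) ✓  (p3,d2,r1)→scored(r1,d2) ✓  (p3,d3,r2)→scored(r2,d3) ✓  (p4,d1,r4)→scored(r4,d1) ✓  (p4,d2,r1)→scored(r1,d2) ✓  (p4,d3,r1)→scored(r1,d3) ✓  (p5,d1,r1)→scored(r1,d1) ✓  (p5,d1,r3)→scored(r3,d1) ✗  (p5,d1,r4)→scored(r4,d1) ✓
Counterexamples (restrictor triples failing the scope): 2.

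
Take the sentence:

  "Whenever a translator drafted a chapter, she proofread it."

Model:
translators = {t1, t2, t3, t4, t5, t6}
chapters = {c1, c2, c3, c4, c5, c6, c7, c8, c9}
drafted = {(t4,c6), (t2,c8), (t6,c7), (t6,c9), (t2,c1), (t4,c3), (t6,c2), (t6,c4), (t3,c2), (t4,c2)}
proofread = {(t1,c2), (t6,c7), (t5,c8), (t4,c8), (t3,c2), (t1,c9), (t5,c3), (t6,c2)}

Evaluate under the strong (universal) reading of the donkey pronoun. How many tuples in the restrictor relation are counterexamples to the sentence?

"it" takes "a chapter" as antecedent — a donkey pronoun bound across the clause boundary.
Strong reading: for every (t,c) with drafted(t,c), proofread(t,c).
Restrictor pairs: (t2,c1) ✗  (t2,c8) ✗  (t3,c2) ✓  (t4,c2) ✗  (t4,c3) ✗  (t4,c6) ✗  (t6,c2) ✓  (t6,c4) ✗  (t6,c7) ✓  (t6,c9) ✗
Counterexamples (restrictor pairs failing the scope): 7.

7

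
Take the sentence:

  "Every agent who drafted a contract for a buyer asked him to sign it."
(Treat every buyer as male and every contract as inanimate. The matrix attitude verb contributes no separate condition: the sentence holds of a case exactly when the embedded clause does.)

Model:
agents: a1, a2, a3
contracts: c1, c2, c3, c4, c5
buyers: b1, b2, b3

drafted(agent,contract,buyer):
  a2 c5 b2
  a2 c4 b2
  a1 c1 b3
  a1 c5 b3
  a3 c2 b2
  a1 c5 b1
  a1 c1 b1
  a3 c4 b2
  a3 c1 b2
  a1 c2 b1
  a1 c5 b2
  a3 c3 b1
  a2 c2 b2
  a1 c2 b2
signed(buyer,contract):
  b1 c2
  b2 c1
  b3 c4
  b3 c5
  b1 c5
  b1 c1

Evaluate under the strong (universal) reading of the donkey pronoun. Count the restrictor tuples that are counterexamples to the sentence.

"him" takes "a buyer" as antecedent and "it" takes "a contract"; both are donkey pronouns co-varying with the restrictor.
Strong reading: for every (a,c,b) with drafted(a,c,b), signed(b,c).
Restrictor triples: (a1,c1,b1)→signed(b1,c1) ✓  (a1,c1,b3)→signed(b3,c1) ✗  (a1,c2,b1)→signed(b1,c2) ✓  (a1,c2,b2)→signed(b2,c2) ✗  (a1,c5,b1)→signed(b1,c5) ✓  (a1,c5,b2)→signed(b2,c5) ✗  (a1,c5,b3)→signed(b3,c5) ✓  (a2,c2,b2)→signed(b2,c2) ✗  (a2,c4,b2)→signed(b2,c4) ✗  (a2,c5,b2)→signed(b2,c5) ✗  (a3,c1,b2)→signed(b2,c1) ✓  (a3,c2,b2)→signed(b2,c2) ✗  (a3,c3,b1)→signed(b1,c3) ✗  (a3,c4,b2)→signed(b2,c4) ✗
Counterexamples (restrictor triples failing the scope): 9.

9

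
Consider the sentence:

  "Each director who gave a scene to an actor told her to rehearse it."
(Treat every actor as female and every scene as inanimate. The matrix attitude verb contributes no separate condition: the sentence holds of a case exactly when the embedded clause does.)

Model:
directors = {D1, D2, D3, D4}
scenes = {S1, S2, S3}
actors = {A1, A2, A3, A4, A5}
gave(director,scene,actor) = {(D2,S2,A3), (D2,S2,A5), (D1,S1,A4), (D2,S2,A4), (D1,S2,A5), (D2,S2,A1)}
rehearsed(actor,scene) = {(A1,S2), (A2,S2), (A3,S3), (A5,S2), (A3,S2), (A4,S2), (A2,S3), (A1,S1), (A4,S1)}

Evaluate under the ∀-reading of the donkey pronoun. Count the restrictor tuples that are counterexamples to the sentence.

0

"her" takes "an actor" as antecedent and "it" takes "a scene"; both are donkey pronouns co-varying with the restrictor.
Strong reading: for every (d,s,a) with gave(d,s,a), rehearsed(a,s).
Restrictor triples: (D1,S1,A4)→rehearsed(A4,S1) ✓  (D1,S2,A5)→rehearsed(A5,S2) ✓  (D2,S2,A1)→rehearsed(A1,S2) ✓  (D2,S2,A3)→rehearsed(A3,S2) ✓  (D2,S2,A4)→rehearsed(A4,S2) ✓  (D2,S2,A5)→rehearsed(A5,S2) ✓
Counterexamples (restrictor triples failing the scope): 0.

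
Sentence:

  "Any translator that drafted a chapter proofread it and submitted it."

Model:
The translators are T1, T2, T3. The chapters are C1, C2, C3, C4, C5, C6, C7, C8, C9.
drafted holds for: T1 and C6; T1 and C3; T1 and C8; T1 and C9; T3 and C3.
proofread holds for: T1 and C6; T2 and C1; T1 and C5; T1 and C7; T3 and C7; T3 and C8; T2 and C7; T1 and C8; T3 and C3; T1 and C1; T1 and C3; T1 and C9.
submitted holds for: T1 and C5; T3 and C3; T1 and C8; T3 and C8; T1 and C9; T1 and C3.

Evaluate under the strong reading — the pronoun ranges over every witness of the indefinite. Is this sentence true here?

False

"it" takes "a chapter" as antecedent — a donkey pronoun bound across the clause boundary.
Strong reading: for every (t,c) with drafted(t,c), proofread(t,c) ∧ submitted(t,c).
Restrictor pairs: (T1,C3) ✓  (T1,C6) ✗  (T1,C8) ✓  (T1,C9) ✓  (T3,C3) ✓
Counterexample: (T1,C6) is in drafted but fails the scope.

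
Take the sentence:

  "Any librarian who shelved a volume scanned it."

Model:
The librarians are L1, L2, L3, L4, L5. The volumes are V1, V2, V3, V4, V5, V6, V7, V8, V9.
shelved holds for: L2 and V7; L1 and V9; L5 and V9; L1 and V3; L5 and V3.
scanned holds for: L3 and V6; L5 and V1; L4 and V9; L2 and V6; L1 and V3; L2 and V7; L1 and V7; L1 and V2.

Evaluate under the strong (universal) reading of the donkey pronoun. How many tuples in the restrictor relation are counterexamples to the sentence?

"it" takes "a volume" as antecedent — a donkey pronoun bound across the clause boundary.
Strong reading: for every (l,v) with shelved(l,v), scanned(l,v).
Restrictor pairs: (L1,V3) ✓  (L1,V9) ✗  (L2,V7) ✓  (L5,V3) ✗  (L5,V9) ✗
Counterexamples (restrictor pairs failing the scope): 3.

3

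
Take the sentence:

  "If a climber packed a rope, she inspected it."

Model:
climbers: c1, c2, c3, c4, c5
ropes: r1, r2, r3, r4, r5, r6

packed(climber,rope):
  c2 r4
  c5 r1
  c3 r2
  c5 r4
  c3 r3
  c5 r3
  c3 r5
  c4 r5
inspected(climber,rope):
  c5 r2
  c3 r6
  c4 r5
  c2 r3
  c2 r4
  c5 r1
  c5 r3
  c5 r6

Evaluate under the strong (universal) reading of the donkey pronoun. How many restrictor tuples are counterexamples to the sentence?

"it" takes "a rope" as antecedent — a donkey pronoun bound across the clause boundary.
Strong reading: for every (c,r) with packed(c,r), inspected(c,r).
Restrictor pairs: (c2,r4) ✓  (c3,r2) ✗  (c3,r3) ✗  (c3,r5) ✗  (c4,r5) ✓  (c5,r1) ✓  (c5,r3) ✓  (c5,r4) ✗
Counterexamples (restrictor pairs failing the scope): 4.

4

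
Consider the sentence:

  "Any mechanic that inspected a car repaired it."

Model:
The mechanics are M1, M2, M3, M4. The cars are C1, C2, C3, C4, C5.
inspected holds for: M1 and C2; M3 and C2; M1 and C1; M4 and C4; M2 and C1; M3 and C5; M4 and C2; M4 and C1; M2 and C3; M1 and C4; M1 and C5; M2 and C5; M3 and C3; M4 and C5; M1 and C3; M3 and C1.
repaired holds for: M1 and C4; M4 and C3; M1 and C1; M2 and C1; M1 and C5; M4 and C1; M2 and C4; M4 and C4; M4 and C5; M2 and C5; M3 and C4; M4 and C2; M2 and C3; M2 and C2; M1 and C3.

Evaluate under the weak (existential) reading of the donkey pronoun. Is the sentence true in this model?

"it" takes "a car" as antecedent — a donkey pronoun bound across the clause boundary.
Weak reading: every mechanic m with some inspected-car has at least one inspected-car c such that repaired(m,c).
Per mechanic: M1:✓  M2:✓  M3:✗  M4:✓
M3 has no witness among its inspected-cars.

False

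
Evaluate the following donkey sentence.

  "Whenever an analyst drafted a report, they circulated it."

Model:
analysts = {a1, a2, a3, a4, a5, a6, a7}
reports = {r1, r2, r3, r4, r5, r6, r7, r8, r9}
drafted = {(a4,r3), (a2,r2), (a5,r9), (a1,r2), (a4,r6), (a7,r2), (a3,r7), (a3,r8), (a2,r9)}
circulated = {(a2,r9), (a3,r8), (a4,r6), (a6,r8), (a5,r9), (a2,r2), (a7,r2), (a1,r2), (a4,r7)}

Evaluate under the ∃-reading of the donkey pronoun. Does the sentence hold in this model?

True

"it" takes "a report" as antecedent — a donkey pronoun bound across the clause boundary.
Weak reading: every analyst a with some drafted-report has at least one drafted-report r such that circulated(a,r).
Per analyst: a1:✓  a2:✓  a3:✓  a4:✓  a5:✓  a7:✓
Every analyst in the restrictor has a witness.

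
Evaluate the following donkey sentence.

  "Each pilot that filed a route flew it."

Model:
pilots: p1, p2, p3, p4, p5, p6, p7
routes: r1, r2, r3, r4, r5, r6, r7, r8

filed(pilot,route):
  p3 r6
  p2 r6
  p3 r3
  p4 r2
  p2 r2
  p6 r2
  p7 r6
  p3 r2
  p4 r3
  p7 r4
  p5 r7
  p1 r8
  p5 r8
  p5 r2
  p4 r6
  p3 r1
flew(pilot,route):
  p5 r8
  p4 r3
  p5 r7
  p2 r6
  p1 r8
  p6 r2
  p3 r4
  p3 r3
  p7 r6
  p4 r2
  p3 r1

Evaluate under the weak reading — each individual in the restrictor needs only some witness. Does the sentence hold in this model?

"it" takes "a route" as antecedent — a donkey pronoun bound across the clause boundary.
Weak reading: every pilot p with some filed-route has at least one filed-route r such that flew(p,r).
Per pilot: p1:✓  p2:✓  p3:✓  p4:✓  p5:✓  p6:✓  p7:✓
Every pilot in the restrictor has a witness.

True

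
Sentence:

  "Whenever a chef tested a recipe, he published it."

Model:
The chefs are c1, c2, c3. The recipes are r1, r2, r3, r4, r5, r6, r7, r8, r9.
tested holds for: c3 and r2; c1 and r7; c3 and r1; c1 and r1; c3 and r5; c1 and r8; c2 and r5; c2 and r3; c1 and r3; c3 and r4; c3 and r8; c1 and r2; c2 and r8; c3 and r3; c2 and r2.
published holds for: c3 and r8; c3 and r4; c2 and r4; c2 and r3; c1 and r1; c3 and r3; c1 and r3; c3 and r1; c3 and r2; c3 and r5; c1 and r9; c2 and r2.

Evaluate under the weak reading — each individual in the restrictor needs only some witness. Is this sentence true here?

"it" takes "a recipe" as antecedent — a donkey pronoun bound across the clause boundary.
Weak reading: every chef c with some tested-recipe has at least one tested-recipe r such that published(c,r).
Per chef: c1:✓  c2:✓  c3:✓
Every chef in the restrictor has a witness.

True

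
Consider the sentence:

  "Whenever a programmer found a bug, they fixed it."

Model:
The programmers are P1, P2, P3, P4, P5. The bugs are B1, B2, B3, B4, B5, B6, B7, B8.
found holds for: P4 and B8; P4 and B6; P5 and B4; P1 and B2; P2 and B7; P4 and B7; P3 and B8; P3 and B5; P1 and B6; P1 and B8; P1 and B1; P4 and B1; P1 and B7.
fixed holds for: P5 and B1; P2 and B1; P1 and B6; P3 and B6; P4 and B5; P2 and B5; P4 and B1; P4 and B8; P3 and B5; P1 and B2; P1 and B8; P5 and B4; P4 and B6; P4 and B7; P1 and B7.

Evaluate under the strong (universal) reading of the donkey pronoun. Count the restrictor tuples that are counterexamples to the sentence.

"it" takes "a bug" as antecedent — a donkey pronoun bound across the clause boundary.
Strong reading: for every (p,b) with found(p,b), fixed(p,b).
Restrictor pairs: (P1,B1) ✗  (P1,B2) ✓  (P1,B6) ✓  (P1,B7) ✓  (P1,B8) ✓  (P2,B7) ✗  (P3,B5) ✓  (P3,B8) ✗  (P4,B1) ✓  (P4,B6) ✓  (P4,B7) ✓  (P4,B8) ✓  (P5,B4) ✓
Counterexamples (restrictor pairs failing the scope): 3.

3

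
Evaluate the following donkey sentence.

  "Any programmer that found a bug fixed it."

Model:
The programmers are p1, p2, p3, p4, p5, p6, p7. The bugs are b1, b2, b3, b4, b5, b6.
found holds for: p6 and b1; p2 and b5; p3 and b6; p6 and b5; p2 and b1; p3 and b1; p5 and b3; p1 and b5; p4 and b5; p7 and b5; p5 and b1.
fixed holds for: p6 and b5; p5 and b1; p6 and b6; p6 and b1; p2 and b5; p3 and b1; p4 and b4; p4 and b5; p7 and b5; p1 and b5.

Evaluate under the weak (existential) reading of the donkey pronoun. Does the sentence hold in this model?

"it" takes "a bug" as antecedent — a donkey pronoun bound across the clause boundary.
Weak reading: every programmer p with some found-bug has at least one found-bug b such that fixed(p,b).
Per programmer: p1:✓  p2:✓  p3:✓  p4:✓  p5:✓  p6:✓  p7:✓
Every programmer in the restrictor has a witness.

True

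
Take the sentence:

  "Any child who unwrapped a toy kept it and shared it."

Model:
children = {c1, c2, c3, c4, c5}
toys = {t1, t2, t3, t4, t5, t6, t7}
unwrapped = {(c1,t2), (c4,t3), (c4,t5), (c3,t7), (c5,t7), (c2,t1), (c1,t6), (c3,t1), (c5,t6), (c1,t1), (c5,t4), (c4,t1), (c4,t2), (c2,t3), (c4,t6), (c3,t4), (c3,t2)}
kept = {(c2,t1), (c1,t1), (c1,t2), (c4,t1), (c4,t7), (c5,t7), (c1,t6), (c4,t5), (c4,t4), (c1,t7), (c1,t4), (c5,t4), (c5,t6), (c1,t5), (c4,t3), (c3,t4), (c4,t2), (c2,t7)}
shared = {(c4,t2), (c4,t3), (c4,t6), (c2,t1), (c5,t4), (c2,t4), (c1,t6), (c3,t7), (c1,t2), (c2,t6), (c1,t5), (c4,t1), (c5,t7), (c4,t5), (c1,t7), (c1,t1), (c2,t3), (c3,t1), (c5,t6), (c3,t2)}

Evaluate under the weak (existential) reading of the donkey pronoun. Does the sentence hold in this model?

False

"it" takes "a toy" as antecedent — a donkey pronoun bound across the clause boundary.
Weak reading: every child c with some unwrapped-toy has at least one unwrapped-toy t such that kept(c,t) ∧ shared(c,t).
Per child: c1:✓  c2:✓  c3:✗  c4:✓  c5:✓
c3 has no witness among its unwrapped-toys.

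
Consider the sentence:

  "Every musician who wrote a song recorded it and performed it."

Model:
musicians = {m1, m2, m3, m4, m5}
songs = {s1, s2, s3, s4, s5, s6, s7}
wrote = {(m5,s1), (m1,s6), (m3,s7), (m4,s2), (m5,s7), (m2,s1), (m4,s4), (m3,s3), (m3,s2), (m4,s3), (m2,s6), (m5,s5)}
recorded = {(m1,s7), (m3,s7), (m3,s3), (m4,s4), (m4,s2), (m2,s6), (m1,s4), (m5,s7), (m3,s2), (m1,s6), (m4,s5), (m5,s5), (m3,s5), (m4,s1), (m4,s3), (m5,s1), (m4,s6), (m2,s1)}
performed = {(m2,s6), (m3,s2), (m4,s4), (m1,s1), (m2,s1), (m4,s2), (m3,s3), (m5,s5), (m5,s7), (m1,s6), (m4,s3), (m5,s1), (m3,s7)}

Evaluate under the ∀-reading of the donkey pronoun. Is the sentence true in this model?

True

"it" takes "a song" as antecedent — a donkey pronoun bound across the clause boundary.
Strong reading: for every (m,s) with wrote(m,s), recorded(m,s) ∧ performed(m,s).
Restrictor pairs: (m1,s6) ✓  (m2,s1) ✓  (m2,s6) ✓  (m3,s2) ✓  (m3,s3) ✓  (m3,s7) ✓  (m4,s2) ✓  (m4,s3) ✓  (m4,s4) ✓  (m5,s1) ✓  (m5,s5) ✓  (m5,s7) ✓
Every restrictor pair satisfies the scope.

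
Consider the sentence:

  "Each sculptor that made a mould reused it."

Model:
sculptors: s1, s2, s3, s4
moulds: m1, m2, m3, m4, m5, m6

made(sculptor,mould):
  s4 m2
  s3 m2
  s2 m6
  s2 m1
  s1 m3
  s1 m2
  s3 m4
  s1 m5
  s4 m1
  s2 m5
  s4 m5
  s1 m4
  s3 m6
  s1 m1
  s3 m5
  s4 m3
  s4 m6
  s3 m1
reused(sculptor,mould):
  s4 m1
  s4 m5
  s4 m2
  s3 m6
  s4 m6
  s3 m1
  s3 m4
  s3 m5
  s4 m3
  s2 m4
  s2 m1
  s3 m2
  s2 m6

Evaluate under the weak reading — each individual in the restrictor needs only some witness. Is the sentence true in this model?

"it" takes "a mould" as antecedent — a donkey pronoun bound across the clause boundary.
Weak reading: every sculptor s with some made-mould has at least one made-mould m such that reused(s,m).
Per sculptor: s1:✗  s2:✓  s3:✓  s4:✓
s1 has no witness among its made-moulds.

False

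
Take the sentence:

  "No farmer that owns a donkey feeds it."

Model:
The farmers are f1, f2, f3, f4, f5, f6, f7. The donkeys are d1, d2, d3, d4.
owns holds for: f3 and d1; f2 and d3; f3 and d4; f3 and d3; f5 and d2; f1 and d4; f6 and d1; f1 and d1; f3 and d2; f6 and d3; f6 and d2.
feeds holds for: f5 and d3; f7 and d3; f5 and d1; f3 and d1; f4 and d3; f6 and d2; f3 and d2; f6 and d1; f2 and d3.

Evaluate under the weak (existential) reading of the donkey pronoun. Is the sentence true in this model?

"it" takes "a donkey" as antecedent — a donkey pronoun bound across the clause boundary.
Truth condition: for no (f,d) with owns(f,d) does feeds(f,d) hold.
Restrictor pairs — does the scope hold? (f1,d1):fails  (f1,d4):fails  (f2,d3):holds  (f3,d1):holds  (f3,d2):holds  (f3,d3):fails  (f3,d4):fails  (f5,d2):fails  (f6,d1):holds  (f6,d2):holds  (f6,d3):fails
Scope holds for 5 pair(s), so the sentence is false.

False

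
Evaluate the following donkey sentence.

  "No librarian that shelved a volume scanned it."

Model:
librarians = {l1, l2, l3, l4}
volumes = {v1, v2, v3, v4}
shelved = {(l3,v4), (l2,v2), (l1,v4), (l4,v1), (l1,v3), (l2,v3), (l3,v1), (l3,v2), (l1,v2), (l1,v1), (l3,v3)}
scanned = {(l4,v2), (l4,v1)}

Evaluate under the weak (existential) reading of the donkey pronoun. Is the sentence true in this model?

"it" takes "a volume" as antecedent — a donkey pronoun bound across the clause boundary.
Truth condition: for no (l,v) with shelved(l,v) does scanned(l,v) hold.
Restrictor pairs — does the scope hold? (l1,v1):fails  (l1,v2):fails  (l1,v3):fails  (l1,v4):fails  (l2,v2):fails  (l2,v3):fails  (l3,v1):fails  (l3,v2):fails  (l3,v3):fails  (l3,v4):fails  (l4,v1):holds
Scope holds for 1 pair(s), so the sentence is false.

False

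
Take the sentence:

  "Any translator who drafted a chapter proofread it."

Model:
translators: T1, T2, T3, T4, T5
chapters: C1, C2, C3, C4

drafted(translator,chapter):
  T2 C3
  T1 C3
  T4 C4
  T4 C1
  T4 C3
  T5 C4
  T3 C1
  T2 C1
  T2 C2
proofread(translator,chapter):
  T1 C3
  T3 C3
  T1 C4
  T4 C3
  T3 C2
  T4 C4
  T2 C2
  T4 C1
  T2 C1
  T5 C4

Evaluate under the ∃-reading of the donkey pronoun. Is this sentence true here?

False

"it" takes "a chapter" as antecedent — a donkey pronoun bound across the clause boundary.
Weak reading: every translator t with some drafted-chapter has at least one drafted-chapter c such that proofread(t,c).
Per translator: T1:✓  T2:✓  T3:✗  T4:✓  T5:✓
T3 has no witness among its drafted-chapters.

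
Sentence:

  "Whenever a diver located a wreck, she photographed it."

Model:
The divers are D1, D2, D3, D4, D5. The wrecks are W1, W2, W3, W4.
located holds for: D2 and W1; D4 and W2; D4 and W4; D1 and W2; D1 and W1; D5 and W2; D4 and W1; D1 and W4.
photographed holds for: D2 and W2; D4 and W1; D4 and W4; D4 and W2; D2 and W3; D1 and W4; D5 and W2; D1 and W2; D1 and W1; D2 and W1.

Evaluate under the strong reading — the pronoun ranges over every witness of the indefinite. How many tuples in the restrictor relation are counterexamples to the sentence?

"it" takes "a wreck" as antecedent — a donkey pronoun bound across the clause boundary.
Strong reading: for every (d,w) with located(d,w), photographed(d,w).
Restrictor pairs: (D1,W1) ✓  (D1,W2) ✓  (D1,W4) ✓  (D2,W1) ✓  (D4,W1) ✓  (D4,W2) ✓  (D4,W4) ✓  (D5,W2) ✓
Counterexamples (restrictor pairs failing the scope): 0.

0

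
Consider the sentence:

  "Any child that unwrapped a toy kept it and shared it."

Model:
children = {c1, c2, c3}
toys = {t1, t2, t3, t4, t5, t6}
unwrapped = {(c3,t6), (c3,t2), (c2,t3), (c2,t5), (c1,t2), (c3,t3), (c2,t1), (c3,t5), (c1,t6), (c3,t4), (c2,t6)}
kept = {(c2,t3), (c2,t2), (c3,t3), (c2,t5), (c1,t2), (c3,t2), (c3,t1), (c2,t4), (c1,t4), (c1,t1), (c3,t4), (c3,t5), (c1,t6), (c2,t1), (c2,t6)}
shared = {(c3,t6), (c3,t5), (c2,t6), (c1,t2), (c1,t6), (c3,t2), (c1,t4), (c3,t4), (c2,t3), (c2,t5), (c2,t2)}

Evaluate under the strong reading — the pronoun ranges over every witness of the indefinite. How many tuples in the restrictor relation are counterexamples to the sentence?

3

"it" takes "a toy" as antecedent — a donkey pronoun bound across the clause boundary.
Strong reading: for every (c,t) with unwrapped(c,t), kept(c,t) ∧ shared(c,t).
Restrictor pairs: (c1,t2) ✓  (c1,t6) ✓  (c2,t1) ✗  (c2,t3) ✓  (c2,t5) ✓  (c2,t6) ✓  (c3,t2) ✓  (c3,t3) ✗  (c3,t4) ✓  (c3,t5) ✓  (c3,t6) ✗
Counterexamples (restrictor pairs failing the scope): 3.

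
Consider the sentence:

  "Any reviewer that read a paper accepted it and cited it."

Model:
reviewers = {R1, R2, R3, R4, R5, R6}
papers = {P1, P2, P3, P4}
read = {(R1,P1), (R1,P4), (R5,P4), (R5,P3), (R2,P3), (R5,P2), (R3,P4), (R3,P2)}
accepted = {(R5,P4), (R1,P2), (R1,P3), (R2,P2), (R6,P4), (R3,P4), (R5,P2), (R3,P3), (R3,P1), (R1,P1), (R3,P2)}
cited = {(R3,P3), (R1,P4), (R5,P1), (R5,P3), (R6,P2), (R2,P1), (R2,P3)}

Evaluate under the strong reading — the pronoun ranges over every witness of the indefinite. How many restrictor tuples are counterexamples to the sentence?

8

"it" takes "a paper" as antecedent — a donkey pronoun bound across the clause boundary.
Strong reading: for every (r,p) with read(r,p), accepted(r,p) ∧ cited(r,p).
Restrictor pairs: (R1,P1) ✗  (R1,P4) ✗  (R2,P3) ✗  (R3,P2) ✗  (R3,P4) ✗  (R5,P2) ✗  (R5,P3) ✗  (R5,P4) ✗
Counterexamples (restrictor pairs failing the scope): 8.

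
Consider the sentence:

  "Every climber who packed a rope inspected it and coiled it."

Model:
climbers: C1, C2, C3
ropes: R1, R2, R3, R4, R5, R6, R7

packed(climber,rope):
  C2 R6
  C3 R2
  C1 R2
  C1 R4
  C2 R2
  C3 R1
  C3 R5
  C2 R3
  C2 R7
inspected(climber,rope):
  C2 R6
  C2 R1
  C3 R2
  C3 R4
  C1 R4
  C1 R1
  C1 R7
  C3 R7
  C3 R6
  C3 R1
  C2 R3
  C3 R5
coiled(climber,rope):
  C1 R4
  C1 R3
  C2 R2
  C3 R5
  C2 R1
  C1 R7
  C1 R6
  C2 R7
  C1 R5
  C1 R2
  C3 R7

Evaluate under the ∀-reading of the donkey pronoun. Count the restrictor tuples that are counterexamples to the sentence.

7

"it" takes "a rope" as antecedent — a donkey pronoun bound across the clause boundary.
Strong reading: for every (c,r) with packed(c,r), inspected(c,r) ∧ coiled(c,r).
Restrictor pairs: (C1,R2) ✗  (C1,R4) ✓  (C2,R2) ✗  (C2,R3) ✗  (C2,R6) ✗  (C2,R7) ✗  (C3,R1) ✗  (C3,R2) ✗  (C3,R5) ✓
Counterexamples (restrictor pairs failing the scope): 7.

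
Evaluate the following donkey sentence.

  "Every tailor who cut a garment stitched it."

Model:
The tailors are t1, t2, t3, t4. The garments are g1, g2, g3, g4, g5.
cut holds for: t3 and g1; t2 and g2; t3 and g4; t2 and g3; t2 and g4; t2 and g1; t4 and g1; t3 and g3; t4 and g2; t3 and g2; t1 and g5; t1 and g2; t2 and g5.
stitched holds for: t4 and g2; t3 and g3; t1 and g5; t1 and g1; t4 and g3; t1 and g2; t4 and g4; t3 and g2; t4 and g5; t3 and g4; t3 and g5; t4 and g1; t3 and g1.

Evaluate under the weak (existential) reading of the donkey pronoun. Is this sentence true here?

"it" takes "a garment" as antecedent — a donkey pronoun bound across the clause boundary.
Weak reading: every tailor t with some cut-garment has at least one cut-garment g such that stitched(t,g).
Per tailor: t1:✓  t2:✗  t3:✓  t4:✓
t2 has no witness among its cut-garments.

False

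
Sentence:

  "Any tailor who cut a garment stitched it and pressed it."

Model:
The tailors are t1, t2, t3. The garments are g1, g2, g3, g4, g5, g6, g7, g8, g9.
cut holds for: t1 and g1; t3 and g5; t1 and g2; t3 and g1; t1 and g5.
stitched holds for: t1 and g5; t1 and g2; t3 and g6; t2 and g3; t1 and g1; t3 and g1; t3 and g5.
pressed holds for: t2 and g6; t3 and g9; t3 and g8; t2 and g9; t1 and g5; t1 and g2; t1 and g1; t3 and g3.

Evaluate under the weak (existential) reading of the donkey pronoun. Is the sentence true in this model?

False

"it" takes "a garment" as antecedent — a donkey pronoun bound across the clause boundary.
Weak reading: every tailor t with some cut-garment has at least one cut-garment g such that stitched(t,g) ∧ pressed(t,g).
Per tailor: t1:✓  t3:✗
t3 has no witness among its cut-garments.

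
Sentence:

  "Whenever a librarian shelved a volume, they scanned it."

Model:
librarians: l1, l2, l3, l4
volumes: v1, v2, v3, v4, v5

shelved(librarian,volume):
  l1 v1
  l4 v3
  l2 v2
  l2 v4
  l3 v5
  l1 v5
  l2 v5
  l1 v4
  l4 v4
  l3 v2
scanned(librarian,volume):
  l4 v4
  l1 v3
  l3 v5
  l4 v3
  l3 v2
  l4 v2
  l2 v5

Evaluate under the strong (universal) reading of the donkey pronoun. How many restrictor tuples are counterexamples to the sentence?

5

"it" takes "a volume" as antecedent — a donkey pronoun bound across the clause boundary.
Strong reading: for every (l,v) with shelved(l,v), scanned(l,v).
Restrictor pairs: (l1,v1) ✗  (l1,v4) ✗  (l1,v5) ✗  (l2,v2) ✗  (l2,v4) ✗  (l2,v5) ✓  (l3,v2) ✓  (l3,v5) ✓  (l4,v3) ✓  (l4,v4) ✓
Counterexamples (restrictor pairs failing the scope): 5.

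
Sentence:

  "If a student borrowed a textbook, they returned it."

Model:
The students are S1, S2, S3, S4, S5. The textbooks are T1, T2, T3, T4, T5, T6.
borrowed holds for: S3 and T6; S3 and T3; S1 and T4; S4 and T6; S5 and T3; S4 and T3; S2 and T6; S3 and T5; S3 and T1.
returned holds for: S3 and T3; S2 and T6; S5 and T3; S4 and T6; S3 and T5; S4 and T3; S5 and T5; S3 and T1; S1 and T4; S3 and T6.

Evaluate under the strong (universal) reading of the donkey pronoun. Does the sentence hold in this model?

"it" takes "a textbook" as antecedent — a donkey pronoun bound across the clause boundary.
Strong reading: for every (s,t) with borrowed(s,t), returned(s,t).
Restrictor pairs: (S1,T4) ✓  (S2,T6) ✓  (S3,T1) ✓  (S3,T3) ✓  (S3,T5) ✓  (S3,T6) ✓  (S4,T3) ✓  (S4,T6) ✓  (S5,T3) ✓
Every restrictor pair satisfies the scope.

True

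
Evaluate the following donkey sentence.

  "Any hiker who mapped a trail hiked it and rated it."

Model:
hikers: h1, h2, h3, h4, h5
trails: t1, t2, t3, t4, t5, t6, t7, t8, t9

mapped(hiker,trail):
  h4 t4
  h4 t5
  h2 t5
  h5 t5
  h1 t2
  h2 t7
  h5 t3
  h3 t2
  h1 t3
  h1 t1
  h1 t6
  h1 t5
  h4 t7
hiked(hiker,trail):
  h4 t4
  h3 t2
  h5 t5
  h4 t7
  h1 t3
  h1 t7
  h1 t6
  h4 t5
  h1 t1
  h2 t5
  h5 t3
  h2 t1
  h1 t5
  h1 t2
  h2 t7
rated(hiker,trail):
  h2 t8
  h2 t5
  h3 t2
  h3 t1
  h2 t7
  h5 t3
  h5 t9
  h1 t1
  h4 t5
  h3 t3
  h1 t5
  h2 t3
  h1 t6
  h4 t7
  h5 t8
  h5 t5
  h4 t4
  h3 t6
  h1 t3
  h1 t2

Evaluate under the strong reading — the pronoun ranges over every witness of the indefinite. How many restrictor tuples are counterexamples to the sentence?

"it" takes "a trail" as antecedent — a donkey pronoun bound across the clause boundary.
Strong reading: for every (h,t) with mapped(h,t), hiked(h,t) ∧ rated(h,t).
Restrictor pairs: (h1,t1) ✓  (h1,t2) ✓  (h1,t3) ✓  (h1,t5) ✓  (h1,t6) ✓  (h2,t5) ✓  (h2,t7) ✓  (h3,t2) ✓  (h4,t4) ✓  (h4,t5) ✓  (h4,t7) ✓  (h5,t3) ✓  (h5,t5) ✓
Counterexamples (restrictor pairs failing the scope): 0.

0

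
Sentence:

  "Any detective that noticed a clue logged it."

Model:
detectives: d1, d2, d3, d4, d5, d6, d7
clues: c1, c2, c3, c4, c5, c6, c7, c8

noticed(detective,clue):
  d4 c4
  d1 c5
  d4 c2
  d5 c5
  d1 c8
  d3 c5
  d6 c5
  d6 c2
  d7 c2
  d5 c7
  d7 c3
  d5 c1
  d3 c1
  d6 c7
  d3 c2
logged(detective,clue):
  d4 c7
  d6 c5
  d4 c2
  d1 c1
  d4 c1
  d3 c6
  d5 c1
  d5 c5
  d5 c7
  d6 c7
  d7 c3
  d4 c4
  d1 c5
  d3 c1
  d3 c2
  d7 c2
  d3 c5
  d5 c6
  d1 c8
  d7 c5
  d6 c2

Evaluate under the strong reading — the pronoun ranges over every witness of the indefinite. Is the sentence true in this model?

True

"it" takes "a clue" as antecedent — a donkey pronoun bound across the clause boundary.
Strong reading: for every (d,c) with noticed(d,c), logged(d,c).
Restrictor pairs: (d1,c5) ✓  (d1,c8) ✓  (d3,c1) ✓  (d3,c2) ✓  (d3,c5) ✓  (d4,c2) ✓  (d4,c4) ✓  (d5,c1) ✓  (d5,c5) ✓  (d5,c7) ✓  (d6,c2) ✓  (d6,c5) ✓  (d6,c7) ✓  (d7,c2) ✓  (d7,c3) ✓
Every restrictor pair satisfies the scope.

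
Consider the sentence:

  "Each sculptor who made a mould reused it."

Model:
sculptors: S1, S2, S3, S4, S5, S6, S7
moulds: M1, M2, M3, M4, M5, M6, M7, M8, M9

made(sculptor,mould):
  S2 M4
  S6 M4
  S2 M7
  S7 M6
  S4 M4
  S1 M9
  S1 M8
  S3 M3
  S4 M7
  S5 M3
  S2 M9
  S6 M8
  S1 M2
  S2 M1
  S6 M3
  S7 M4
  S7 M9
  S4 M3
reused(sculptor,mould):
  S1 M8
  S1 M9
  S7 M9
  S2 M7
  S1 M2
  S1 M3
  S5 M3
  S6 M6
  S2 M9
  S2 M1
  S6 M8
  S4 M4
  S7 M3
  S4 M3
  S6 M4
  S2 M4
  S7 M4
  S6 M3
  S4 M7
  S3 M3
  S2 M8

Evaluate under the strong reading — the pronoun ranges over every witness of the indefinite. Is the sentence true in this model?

False

"it" takes "a mould" as antecedent — a donkey pronoun bound across the clause boundary.
Strong reading: for every (s,m) with made(s,m), reused(s,m).
Restrictor pairs: (S1,M2) ✓  (S1,M8) ✓  (S1,M9) ✓  (S2,M1) ✓  (S2,M4) ✓  (S2,M7) ✓  (S2,M9) ✓  (S3,M3) ✓  (S4,M3) ✓  (S4,M4) ✓  (S4,M7) ✓  (S5,M3) ✓  (S6,M3) ✓  (S6,M4) ✓  (S6,M8) ✓  (S7,M4) ✓  (S7,M6) ✗  (S7,M9) ✓
Counterexample: (S7,M6) is in made but fails the scope.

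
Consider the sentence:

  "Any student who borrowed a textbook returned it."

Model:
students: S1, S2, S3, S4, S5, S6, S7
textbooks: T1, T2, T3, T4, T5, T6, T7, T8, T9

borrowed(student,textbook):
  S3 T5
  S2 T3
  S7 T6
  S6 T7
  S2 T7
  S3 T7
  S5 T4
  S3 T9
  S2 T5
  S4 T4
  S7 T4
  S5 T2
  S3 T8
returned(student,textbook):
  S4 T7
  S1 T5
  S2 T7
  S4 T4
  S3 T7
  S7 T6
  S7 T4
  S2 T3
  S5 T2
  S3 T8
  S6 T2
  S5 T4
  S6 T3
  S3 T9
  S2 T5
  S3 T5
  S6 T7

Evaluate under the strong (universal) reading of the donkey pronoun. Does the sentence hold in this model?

True

"it" takes "a textbook" as antecedent — a donkey pronoun bound across the clause boundary.
Strong reading: for every (s,t) with borrowed(s,t), returned(s,t).
Restrictor pairs: (S2,T3) ✓  (S2,T5) ✓  (S2,T7) ✓  (S3,T5) ✓  (S3,T7) ✓  (S3,T8) ✓  (S3,T9) ✓  (S4,T4) ✓  (S5,T2) ✓  (S5,T4) ✓  (S6,T7) ✓  (S7,T4) ✓  (S7,T6) ✓
Every restrictor pair satisfies the scope.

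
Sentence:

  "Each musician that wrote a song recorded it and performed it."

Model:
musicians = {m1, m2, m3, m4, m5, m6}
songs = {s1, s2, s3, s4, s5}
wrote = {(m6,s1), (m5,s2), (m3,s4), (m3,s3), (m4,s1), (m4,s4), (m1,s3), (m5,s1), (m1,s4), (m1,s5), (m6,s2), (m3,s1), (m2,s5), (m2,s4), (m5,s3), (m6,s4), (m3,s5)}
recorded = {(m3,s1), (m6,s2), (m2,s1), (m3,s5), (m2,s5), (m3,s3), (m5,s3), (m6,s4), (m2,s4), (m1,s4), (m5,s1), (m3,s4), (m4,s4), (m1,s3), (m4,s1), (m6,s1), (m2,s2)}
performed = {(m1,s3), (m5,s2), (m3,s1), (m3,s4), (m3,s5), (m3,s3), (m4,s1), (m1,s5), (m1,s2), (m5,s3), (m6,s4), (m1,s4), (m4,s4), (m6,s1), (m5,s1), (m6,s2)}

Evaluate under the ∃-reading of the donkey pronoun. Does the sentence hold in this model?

"it" takes "a song" as antecedent — a donkey pronoun bound across the clause boundary.
Weak reading: every musician m with some wrote-song has at least one wrote-song s such that recorded(m,s) ∧ performed(m,s).
Per musician: m1:✓  m2:✗  m3:✓  m4:✓  m5:✓  m6:✓
m2 has no witness among its wrote-songs.

False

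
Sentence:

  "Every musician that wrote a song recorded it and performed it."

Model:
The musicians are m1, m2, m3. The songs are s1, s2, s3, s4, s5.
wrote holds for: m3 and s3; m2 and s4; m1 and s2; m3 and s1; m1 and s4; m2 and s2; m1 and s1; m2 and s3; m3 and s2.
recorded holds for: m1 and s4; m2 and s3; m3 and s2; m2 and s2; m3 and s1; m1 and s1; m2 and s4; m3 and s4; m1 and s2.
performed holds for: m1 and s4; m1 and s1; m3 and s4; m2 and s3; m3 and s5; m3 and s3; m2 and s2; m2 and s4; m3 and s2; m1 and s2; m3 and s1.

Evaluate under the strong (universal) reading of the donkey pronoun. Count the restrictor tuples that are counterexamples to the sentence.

1

"it" takes "a song" as antecedent — a donkey pronoun bound across the clause boundary.
Strong reading: for every (m,s) with wrote(m,s), recorded(m,s) ∧ performed(m,s).
Restrictor pairs: (m1,s1) ✓  (m1,s2) ✓  (m1,s4) ✓  (m2,s2) ✓  (m2,s3) ✓  (m2,s4) ✓  (m3,s1) ✓  (m3,s2) ✓  (m3,s3) ✗
Counterexamples (restrictor pairs failing the scope): 1.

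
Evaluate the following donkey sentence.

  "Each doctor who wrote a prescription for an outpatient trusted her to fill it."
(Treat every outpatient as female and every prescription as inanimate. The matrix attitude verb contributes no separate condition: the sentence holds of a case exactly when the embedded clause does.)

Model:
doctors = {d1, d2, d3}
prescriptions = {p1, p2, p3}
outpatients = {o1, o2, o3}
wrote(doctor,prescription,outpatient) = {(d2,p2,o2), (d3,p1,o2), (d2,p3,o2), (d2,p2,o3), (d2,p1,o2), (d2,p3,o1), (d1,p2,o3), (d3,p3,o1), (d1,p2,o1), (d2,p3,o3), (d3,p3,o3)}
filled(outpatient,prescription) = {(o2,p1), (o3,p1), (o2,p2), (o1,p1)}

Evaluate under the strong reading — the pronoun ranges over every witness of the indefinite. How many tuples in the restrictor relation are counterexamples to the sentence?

"her" takes "an outpatient" as antecedent and "it" takes "a prescription"; both are donkey pronouns co-varying with the restrictor.
Strong reading: for every (d,p,o) with wrote(d,p,o), filled(o,p).
Restrictor triples: (d1,p2,o1)→filled(o1,p2) ✗  (d1,p2,o3)→filled(o3,p2) ✗  (d2,p1,o2)→filled(o2,p1) ✓  (d2,p2,o2)→filled(o2,p2) ✓  (d2,p2,o3)→filled(o3,p2) ✗  (d2,p3,o1)→filled(o1,p3) ✗  (d2,p3,o2)→filled(o2,p3) ✗  (d2,p3,o3)→filled(o3,p3) ✗  (d3,p1,o2)→filled(o2,p1) ✓  (d3,p3,o1)→filled(o1,p3) ✗  (d3,p3,o3)→filled(o3,p3) ✗
Counterexamples (restrictor triples failing the scope): 8.

8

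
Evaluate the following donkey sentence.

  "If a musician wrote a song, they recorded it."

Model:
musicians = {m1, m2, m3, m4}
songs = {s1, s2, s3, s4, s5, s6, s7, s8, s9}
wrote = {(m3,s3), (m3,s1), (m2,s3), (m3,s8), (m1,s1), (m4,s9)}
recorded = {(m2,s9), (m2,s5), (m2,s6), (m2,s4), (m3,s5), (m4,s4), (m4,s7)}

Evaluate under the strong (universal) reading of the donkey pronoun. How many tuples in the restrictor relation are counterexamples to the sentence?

6

"it" takes "a song" as antecedent — a donkey pronoun bound across the clause boundary.
Strong reading: for every (m,s) with wrote(m,s), recorded(m,s).
Restrictor pairs: (m1,s1) ✗  (m2,s3) ✗  (m3,s1) ✗  (m3,s3) ✗  (m3,s8) ✗  (m4,s9) ✗
Counterexamples (restrictor pairs failing the scope): 6.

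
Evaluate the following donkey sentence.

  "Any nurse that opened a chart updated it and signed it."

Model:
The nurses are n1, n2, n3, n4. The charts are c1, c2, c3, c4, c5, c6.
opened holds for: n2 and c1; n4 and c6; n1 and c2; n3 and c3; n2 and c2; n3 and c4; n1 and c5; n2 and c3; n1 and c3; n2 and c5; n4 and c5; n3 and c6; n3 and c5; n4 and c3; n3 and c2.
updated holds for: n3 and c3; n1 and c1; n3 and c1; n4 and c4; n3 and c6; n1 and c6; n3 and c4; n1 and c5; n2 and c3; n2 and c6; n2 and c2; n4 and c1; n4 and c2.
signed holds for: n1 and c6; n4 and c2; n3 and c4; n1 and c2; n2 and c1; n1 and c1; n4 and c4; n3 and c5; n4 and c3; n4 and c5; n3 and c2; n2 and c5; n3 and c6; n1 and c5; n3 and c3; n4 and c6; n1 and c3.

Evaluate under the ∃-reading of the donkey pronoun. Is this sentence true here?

False

"it" takes "a chart" as antecedent — a donkey pronoun bound across the clause boundary.
Weak reading: every nurse n with some opened-chart has at least one opened-chart c such that updated(n,c) ∧ signed(n,c).
Per nurse: n1:✓  n2:✗  n3:✓  n4:✗
n2 has no witness among its opened-charts.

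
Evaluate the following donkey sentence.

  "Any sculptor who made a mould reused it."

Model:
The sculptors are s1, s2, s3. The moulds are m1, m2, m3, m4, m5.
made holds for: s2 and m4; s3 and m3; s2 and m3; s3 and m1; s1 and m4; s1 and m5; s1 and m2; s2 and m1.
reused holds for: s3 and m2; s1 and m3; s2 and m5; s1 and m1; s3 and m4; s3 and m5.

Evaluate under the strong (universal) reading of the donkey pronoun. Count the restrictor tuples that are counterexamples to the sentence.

"it" takes "a mould" as antecedent — a donkey pronoun bound across the clause boundary.
Strong reading: for every (s,m) with made(s,m), reused(s,m).
Restrictor pairs: (s1,m2) ✗  (s1,m4) ✗  (s1,m5) ✗  (s2,m1) ✗  (s2,m3) ✗  (s2,m4) ✗  (s3,m1) ✗  (s3,m3) ✗
Counterexamples (restrictor pairs failing the scope): 8.

8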